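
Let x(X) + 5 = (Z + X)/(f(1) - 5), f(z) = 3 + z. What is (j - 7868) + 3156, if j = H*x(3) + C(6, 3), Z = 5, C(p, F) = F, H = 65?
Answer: -5554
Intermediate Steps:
x(X) = -10 - X (x(X) = -5 + (5 + X)/((3 + 1) - 5) = -5 + (5 + X)/(4 - 5) = -5 + (5 + X)/(-1) = -5 + (5 + X)*(-1) = -5 + (-5 - X) = -10 - X)
j = -842 (j = 65*(-10 - 1*3) + 3 = 65*(-10 - 3) + 3 = 65*(-13) + 3 = -845 + 3 = -842)
(j - 7868) + 3156 = (-842 - 7868) + 3156 = -8710 + 3156 = -5554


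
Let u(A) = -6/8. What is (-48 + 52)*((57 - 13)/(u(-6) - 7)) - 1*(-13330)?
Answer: 412526/31 ≈ 13307.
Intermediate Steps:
u(A) = -3/4 (u(A) = -6*1/8 = -3/4)
(-48 + 52)*((57 - 13)/(u(-6) - 7)) - 1*(-13330) = (-48 + 52)*((57 - 13)/(-3/4 - 7)) - 1*(-13330) = 4*(44/(-31/4)) + 13330 = 4*(44*(-4/31)) + 13330 = 4*(-176/31) + 13330 = -704/31 + 13330 = 412526/31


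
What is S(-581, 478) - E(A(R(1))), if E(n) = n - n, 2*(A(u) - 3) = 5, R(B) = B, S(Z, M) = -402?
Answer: -402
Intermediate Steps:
A(u) = 11/2 (A(u) = 3 + (1/2)*5 = 3 + 5/2 = 11/2)
E(n) = 0
S(-581, 478) - E(A(R(1))) = -402 - 1*0 = -402 + 0 = -402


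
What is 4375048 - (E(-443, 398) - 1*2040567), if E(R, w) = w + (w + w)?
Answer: 6414421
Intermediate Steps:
E(R, w) = 3*w (E(R, w) = w + 2*w = 3*w)
4375048 - (E(-443, 398) - 1*2040567) = 4375048 - (3*398 - 1*2040567) = 4375048 - (1194 - 2040567) = 4375048 - 1*(-2039373) = 4375048 + 2039373 = 6414421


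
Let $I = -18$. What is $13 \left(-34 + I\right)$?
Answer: $-676$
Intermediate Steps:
$13 \left(-34 + I\right) = 13 \left(-34 - 18\right) = 13 \left(-52\right) = -676$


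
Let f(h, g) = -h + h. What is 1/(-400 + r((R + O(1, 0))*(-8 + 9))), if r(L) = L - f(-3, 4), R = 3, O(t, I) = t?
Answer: -1/396 ≈ -0.0025253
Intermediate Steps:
f(h, g) = 0
r(L) = L (r(L) = L - 1*0 = L + 0 = L)
1/(-400 + r((R + O(1, 0))*(-8 + 9))) = 1/(-400 + (3 + 1)*(-8 + 9)) = 1/(-400 + 4*1) = 1/(-400 + 4) = 1/(-396) = -1/396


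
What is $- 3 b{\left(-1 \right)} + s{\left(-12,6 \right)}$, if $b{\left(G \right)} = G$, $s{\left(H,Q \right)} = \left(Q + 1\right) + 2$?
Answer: $12$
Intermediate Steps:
$s{\left(H,Q \right)} = 3 + Q$ ($s{\left(H,Q \right)} = \left(1 + Q\right) + 2 = 3 + Q$)
$- 3 b{\left(-1 \right)} + s{\left(-12,6 \right)} = \left(-3\right) \left(-1\right) + \left(3 + 6\right) = 3 + 9 = 12$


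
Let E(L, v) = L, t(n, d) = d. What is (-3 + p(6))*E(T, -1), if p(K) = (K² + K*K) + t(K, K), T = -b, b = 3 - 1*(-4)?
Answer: -525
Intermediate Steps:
b = 7 (b = 3 + 4 = 7)
T = -7 (T = -1*7 = -7)
p(K) = K + 2*K² (p(K) = (K² + K*K) + K = (K² + K²) + K = 2*K² + K = K + 2*K²)
(-3 + p(6))*E(T, -1) = (-3 + 6*(1 + 2*6))*(-7) = (-3 + 6*(1 + 12))*(-7) = (-3 + 6*13)*(-7) = (-3 + 78)*(-7) = 75*(-7) = -525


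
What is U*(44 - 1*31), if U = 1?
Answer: 13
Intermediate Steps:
U*(44 - 1*31) = 1*(44 - 1*31) = 1*(44 - 31) = 1*13 = 13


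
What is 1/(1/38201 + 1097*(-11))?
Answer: -38201/460971466 ≈ -8.2871e-5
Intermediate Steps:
1/(1/38201 + 1097*(-11)) = 1/(1/38201 - 12067) = 1/(-460971466/38201) = -38201/460971466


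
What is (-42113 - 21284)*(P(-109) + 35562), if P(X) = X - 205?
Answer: -2234617456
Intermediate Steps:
P(X) = -205 + X
(-42113 - 21284)*(P(-109) + 35562) = (-42113 - 21284)*((-205 - 109) + 35562) = -63397*(-314 + 35562) = -63397*35248 = -2234617456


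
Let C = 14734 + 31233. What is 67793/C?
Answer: 67793/45967 ≈ 1.4748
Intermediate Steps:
C = 45967
67793/C = 67793/45967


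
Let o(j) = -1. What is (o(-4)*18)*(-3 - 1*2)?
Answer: 90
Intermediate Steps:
(o(-4)*18)*(-3 - 1*2) = (-1*18)*(-3 - 1*2) = -18*(-3 - 2) = -18*(-5) = 90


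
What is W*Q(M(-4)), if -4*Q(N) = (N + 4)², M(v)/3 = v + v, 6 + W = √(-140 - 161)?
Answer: 600 - 100*I*√301 ≈ 600.0 - 1734.9*I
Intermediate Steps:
W = -6 + I*√301 (W = -6 + √(-140 - 161) = -6 + √(-301) = -6 + I*√301 ≈ -6.0 + 17.349*I)
M(v) = 6*v (M(v) = 3*(v + v) = 3*(2*v) = 6*v)
Q(N) = -(4 + N)²/4 (Q(N) = -(N + 4)²/4 = -(4 + N)²/4)
W*Q(M(-4)) = (-6 + I*√301)*(-(4 + 6*(-4))²/4) = (-6 + I*√301)*(-(4 - 24)²/4) = (-6 + I*√301)*(-¼*(-20)²) = (-6 + I*√301)*(-¼*400) = (-6 + I*√301)*(-100) = 600 - 100*I*√301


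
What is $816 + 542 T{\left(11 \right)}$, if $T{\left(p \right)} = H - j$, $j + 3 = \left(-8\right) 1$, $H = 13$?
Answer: $13824$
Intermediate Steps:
$j = -11$ ($j = -3 - 8 = -11$)
$T{\left(p \right)} = 24$ ($T{\left(p \right)} = 13 - -11 = 13 + 11 = 24$)
$816 + 542 T{\left(11 \right)} = 816 + 542 \cdot 24 = 816 + 13008 = 13824$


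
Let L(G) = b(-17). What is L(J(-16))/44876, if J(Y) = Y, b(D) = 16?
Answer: 4/11219 ≈ 0.00035654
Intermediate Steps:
L(G) = 16
L(J(-16))/44876 = 16/44876 = 16*(1/44876) = 4/11219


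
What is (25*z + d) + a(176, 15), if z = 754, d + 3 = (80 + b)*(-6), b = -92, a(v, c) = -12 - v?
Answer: 18731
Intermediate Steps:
d = 69 (d = -3 + (80 - 92)*(-6) = -3 - 12*(-6) = -3 + 72 = 69)
(25*z + d) + a(176, 15) = (25*754 + 69) + (-12 - 1*176) = (18850 + 69) + (-12 - 176) = 18919 - 188 = 18731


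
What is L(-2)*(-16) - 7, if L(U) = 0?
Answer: -7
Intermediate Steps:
L(-2)*(-16) - 7 = 0*(-16) - 7 = 0 - 7 = -7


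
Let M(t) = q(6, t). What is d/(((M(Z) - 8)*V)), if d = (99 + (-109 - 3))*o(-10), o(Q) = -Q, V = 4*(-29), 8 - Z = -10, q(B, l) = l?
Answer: 13/116 ≈ 0.11207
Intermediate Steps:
Z = 18 (Z = 8 - 1*(-10) = 8 + 10 = 18)
V = -116
M(t) = t
d = -130 (d = (99 + (-109 - 3))*(-1*(-10)) = (99 - 112)*10 = -13*10 = -130)
d/(((M(Z) - 8)*V)) = -130*(-1/(116*(18 - 8))) = -130/(10*(-116)) = -130/(-1160) = -130*(-1/1160) = 13/116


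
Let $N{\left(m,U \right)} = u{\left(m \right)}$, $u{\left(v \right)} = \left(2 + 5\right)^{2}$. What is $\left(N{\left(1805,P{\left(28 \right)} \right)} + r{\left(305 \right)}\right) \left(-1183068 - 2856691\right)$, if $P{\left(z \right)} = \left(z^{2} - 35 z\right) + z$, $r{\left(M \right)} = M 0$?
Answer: $-197948191$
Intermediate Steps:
$r{\left(M \right)} = 0$
$u{\left(v \right)} = 49$ ($u{\left(v \right)} = 7^{2} = 49$)
$P{\left(z \right)} = z^{2} - 34 z$
$N{\left(m,U \right)} = 49$
$\left(N{\left(1805,P{\left(28 \right)} \right)} + r{\left(305 \right)}\right) \left(-1183068 - 2856691\right) = \left(49 + 0\right) \left(-1183068 - 2856691\right) = 49 \left(-4039759\right) = -197948191$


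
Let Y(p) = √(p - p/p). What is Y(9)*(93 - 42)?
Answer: 102*√2 ≈ 144.25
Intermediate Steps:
Y(p) = √(-1 + p) (Y(p) = √(p - 1*1) = √(p - 1) = √(-1 + p))
Y(9)*(93 - 42) = √(-1 + 9)*(93 - 42) = √8*51 = (2*√2)*51 = 102*√2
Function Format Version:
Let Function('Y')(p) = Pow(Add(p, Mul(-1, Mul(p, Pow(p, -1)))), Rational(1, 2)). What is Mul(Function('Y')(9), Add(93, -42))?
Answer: Mul(102, Pow(2, Rational(1, 2))) ≈ 144.25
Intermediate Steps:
Function('Y')(p) = Pow(Add(-1, p), Rational(1, 2)) (Function('Y')(p) = Pow(Add(p, Mul(-1, 1)), Rational(1, 2)) = Pow(Add(p, -1), Rational(1, 2)) = Pow(Add(-1, p), Rational(1, 2)))
Mul(Function('Y')(9), Add(93, -42)) = Mul(Pow(Add(-1, 9), Rational(1, 2)), Add(93, -42)) = Mul(Pow(8, Rational(1, 2)), 51) = Mul(Mul(2, Pow(2, Rational(1, 2))), 51) = Mul(102, Pow(2, Rational(1, 2)))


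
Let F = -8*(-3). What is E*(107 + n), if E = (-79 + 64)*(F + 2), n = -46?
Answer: -23790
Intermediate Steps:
F = 24
E = -390 (E = (-79 + 64)*(24 + 2) = -15*26 = -390)
E*(107 + n) = -390*(107 - 46) = -390*61 = -23790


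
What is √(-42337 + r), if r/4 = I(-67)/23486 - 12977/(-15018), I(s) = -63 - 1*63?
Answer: 7*I*√6717552882811653795/88178187 ≈ 205.75*I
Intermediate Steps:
I(s) = -126 (I(s) = -63 - 63 = -126)
r = 302885554/88178187 (r = 4*(-126/23486 - 12977/(-15018)) = 4*(-126*1/23486 - 12977*(-1/15018)) = 4*(-63/11743 + 12977/15018) = 4*(151442777/176356374) = 302885554/88178187 ≈ 3.4349)
√(-42337 + r) = √(-42337 + 302885554/88178187) = √(-3732897017465/88178187) = 7*I*√6717552882811653795/88178187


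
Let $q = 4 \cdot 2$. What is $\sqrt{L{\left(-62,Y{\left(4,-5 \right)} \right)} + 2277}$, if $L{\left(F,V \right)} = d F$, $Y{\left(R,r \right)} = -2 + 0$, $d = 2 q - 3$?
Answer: $\sqrt{1471} \approx 38.354$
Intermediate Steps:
$q = 8$
$d = 13$ ($d = 2 \cdot 8 - 3 = 16 - 3 = 13$)
$Y{\left(R,r \right)} = -2$
$L{\left(F,V \right)} = 13 F$
$\sqrt{L{\left(-62,Y{\left(4,-5 \right)} \right)} + 2277} = \sqrt{13 \left(-62\right) + 2277} = \sqrt{-806 + 2277} = \sqrt{1471}$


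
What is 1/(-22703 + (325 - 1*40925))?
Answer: -1/63303 ≈ -1.5797e-5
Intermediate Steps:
1/(-22703 + (325 - 1*40925)) = 1/(-22703 + (325 - 40925)) = 1/(-22703 - 40600) = 1/(-63303) = -1/63303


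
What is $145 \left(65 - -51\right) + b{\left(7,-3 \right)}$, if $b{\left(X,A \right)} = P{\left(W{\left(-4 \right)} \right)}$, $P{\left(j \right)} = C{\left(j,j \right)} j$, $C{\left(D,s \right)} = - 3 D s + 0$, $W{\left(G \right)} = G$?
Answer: $17012$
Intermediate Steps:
$C{\left(D,s \right)} = - 3 D s$ ($C{\left(D,s \right)} = - 3 D s + 0 = - 3 D s$)
$P{\left(j \right)} = - 3 j^{3}$ ($P{\left(j \right)} = - 3 j j j = - 3 j^{2} j = - 3 j^{3}$)
$b{\left(X,A \right)} = 192$ ($b{\left(X,A \right)} = - 3 \left(-4\right)^{3} = \left(-3\right) \left(-64\right) = 192$)
$145 \left(65 - -51\right) + b{\left(7,-3 \right)} = 145 \left(65 - -51\right) + 192 = 145 \left(65 + 51\right) + 192 = 145 \cdot 116 + 192 = 16820 + 192 = 17012$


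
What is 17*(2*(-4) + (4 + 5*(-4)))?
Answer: -408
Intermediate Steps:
17*(2*(-4) + (4 + 5*(-4))) = 17*(-8 + (4 - 20)) = 17*(-8 - 16) = 17*(-24) = -408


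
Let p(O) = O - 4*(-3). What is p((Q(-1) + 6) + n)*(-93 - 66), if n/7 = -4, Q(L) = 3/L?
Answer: 2067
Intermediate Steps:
n = -28 (n = 7*(-4) = -28)
p(O) = 12 + O (p(O) = O + 12 = 12 + O)
p((Q(-1) + 6) + n)*(-93 - 66) = (12 + ((3/(-1) + 6) - 28))*(-93 - 66) = (12 + ((3*(-1) + 6) - 28))*(-159) = (12 + ((-3 + 6) - 28))*(-159) = (12 + (3 - 28))*(-159) = (12 - 25)*(-159) = -13*(-159) = 2067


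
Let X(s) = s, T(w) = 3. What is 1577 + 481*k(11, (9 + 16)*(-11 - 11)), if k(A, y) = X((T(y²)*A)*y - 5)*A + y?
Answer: -96321078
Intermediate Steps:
k(A, y) = y + A*(-5 + 3*A*y) (k(A, y) = ((3*A)*y - 5)*A + y = (3*A*y - 5)*A + y = (-5 + 3*A*y)*A + y = A*(-5 + 3*A*y) + y = y + A*(-5 + 3*A*y))
1577 + 481*k(11, (9 + 16)*(-11 - 11)) = 1577 + 481*((9 + 16)*(-11 - 11) + 11*(-5 + 3*11*((9 + 16)*(-11 - 11)))) = 1577 + 481*(25*(-22) + 11*(-5 + 3*11*(25*(-22)))) = 1577 + 481*(-550 + 11*(-5 + 3*11*(-550))) = 1577 + 481*(-550 + 11*(-5 - 18150)) = 1577 + 481*(-550 + 11*(-18155)) = 1577 + 481*(-550 - 199705) = 1577 + 481*(-200255) = 1577 - 96322655 = -96321078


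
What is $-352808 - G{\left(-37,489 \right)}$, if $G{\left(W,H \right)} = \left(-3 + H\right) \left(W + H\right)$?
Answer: $-572480$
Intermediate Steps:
$G{\left(W,H \right)} = \left(-3 + H\right) \left(H + W\right)$
$-352808 - G{\left(-37,489 \right)} = -352808 - \left(489^{2} - 1467 - -111 + 489 \left(-37\right)\right) = -352808 - \left(239121 - 1467 + 111 - 18093\right) = -352808 - 219672 = -572480$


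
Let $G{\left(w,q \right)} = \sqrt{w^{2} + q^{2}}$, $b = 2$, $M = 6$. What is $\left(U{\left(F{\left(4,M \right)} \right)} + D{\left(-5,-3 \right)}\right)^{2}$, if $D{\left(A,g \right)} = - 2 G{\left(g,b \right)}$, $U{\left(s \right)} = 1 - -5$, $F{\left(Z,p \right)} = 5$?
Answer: $88 - 24 \sqrt{13} \approx 1.4668$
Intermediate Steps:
$U{\left(s \right)} = 6$ ($U{\left(s \right)} = 1 + 5 = 6$)
$G{\left(w,q \right)} = \sqrt{q^{2} + w^{2}}$
$D{\left(A,g \right)} = - 2 \sqrt{4 + g^{2}}$ ($D{\left(A,g \right)} = - 2 \sqrt{2^{2} + g^{2}} = - 2 \sqrt{4 + g^{2}}$)
$\left(U{\left(F{\left(4,M \right)} \right)} + D{\left(-5,-3 \right)}\right)^{2} = \left(6 - 2 \sqrt{4 + \left(-3\right)^{2}}\right)^{2} = \left(6 - 2 \sqrt{4 + 9}\right)^{2} = \left(6 - 2 \sqrt{13}\right)^{2}$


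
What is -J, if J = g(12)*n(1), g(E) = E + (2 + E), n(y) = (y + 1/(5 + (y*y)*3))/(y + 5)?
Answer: -39/8 ≈ -4.8750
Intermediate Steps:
n(y) = (y + 1/(5 + 3*y**2))/(5 + y) (n(y) = (y + 1/(5 + y**2*3))/(5 + y) = (y + 1/(5 + 3*y**2))/(5 + y))
g(E) = 2 + 2*E
J = 39/8 (J = (2 + 2*12)*((1 + 3*1**3 + 5*1)/(25 + 3*1**3 + 5*1 + 15*1**2)) = (2 + 24)*((1 + 3*1 + 5)/(25 + 3*1 + 5 + 15*1)) = 26*((1 + 3 + 5)/(25 + 3 + 5 + 15)) = 26*(9/48) = 26*((1/48)*9) = 26*(3/16) = 39/8 ≈ 4.8750)
-J = -1*39/8 = -39/8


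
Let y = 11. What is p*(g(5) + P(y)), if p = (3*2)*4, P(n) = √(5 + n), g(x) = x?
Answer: 216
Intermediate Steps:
p = 24 (p = 6*4 = 24)
p*(g(5) + P(y)) = 24*(5 + √(5 + 11)) = 24*(5 + √16) = 24*(5 + 4) = 24*9 = 216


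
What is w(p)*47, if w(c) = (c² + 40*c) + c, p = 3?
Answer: 6204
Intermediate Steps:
w(c) = c² + 41*c
w(p)*47 = (3*(41 + 3))*47 = (3*44)*47 = 132*47 = 6204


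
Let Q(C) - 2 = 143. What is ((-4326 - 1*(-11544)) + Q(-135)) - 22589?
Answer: -15226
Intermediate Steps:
Q(C) = 145 (Q(C) = 2 + 143 = 145)
((-4326 - 1*(-11544)) + Q(-135)) - 22589 = ((-4326 - 1*(-11544)) + 145) - 22589 = ((-4326 + 11544) + 145) - 22589 = (7218 + 145) - 22589 = 7363 - 22589 = -15226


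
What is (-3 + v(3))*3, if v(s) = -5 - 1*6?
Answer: -42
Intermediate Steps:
v(s) = -11 (v(s) = -5 - 6 = -11)
(-3 + v(3))*3 = (-3 - 11)*3 = -14*3 = -42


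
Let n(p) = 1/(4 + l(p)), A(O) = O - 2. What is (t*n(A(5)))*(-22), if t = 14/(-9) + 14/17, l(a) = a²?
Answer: 2464/1989 ≈ 1.2388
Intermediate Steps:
A(O) = -2 + O
t = -112/153 (t = 14*(-⅑) + 14*(1/17) = -14/9 + 14/17 = -112/153 ≈ -0.73203)
n(p) = 1/(4 + p²)
(t*n(A(5)))*(-22) = -112/(153*(4 + (-2 + 5)²))*(-22) = -112/(153*(4 + 3²))*(-22) = -112/(153*(4 + 9))*(-22) = -112/153/13*(-22) = -112/153*1/13*(-22) = -112/1989*(-22) = 2464/1989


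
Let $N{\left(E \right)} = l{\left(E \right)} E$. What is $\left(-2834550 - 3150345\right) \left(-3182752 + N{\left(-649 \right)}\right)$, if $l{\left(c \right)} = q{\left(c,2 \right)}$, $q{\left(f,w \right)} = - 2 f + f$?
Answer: $21569280289935$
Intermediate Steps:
$q{\left(f,w \right)} = - f$
$l{\left(c \right)} = - c$
$N{\left(E \right)} = - E^{2}$ ($N{\left(E \right)} = - E E = - E^{2}$)
$\left(-2834550 - 3150345\right) \left(-3182752 + N{\left(-649 \right)}\right) = \left(-2834550 - 3150345\right) \left(-3182752 - \left(-649\right)^{2}\right) = - 5984895 \left(-3182752 - 421201\right) = \left(-5984895\right) \left(-3603953\right) = 21569280289935$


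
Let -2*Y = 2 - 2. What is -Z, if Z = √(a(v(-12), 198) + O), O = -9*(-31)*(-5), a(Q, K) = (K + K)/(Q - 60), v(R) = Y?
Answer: -4*I*√2190/5 ≈ -37.438*I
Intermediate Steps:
Y = 0 (Y = -(2 - 2)/2 = -½*0 = 0)
v(R) = 0
a(Q, K) = 2*K/(-60 + Q) (a(Q, K) = (2*K)/(-60 + Q) = 2*K/(-60 + Q))
O = -1395 (O = 279*(-5) = -1395)
Z = 4*I*√2190/5 (Z = √(2*198/(-60 + 0) - 1395) = √(2*198/(-60) - 1395) = √(2*198*(-1/60) - 1395) = √(-33/5 - 1395) = √(-7008/5) = 4*I*√2190/5 ≈ 37.438*I)
-Z = -4*I*√2190/5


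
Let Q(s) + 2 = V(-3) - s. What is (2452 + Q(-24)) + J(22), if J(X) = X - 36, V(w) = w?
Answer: 2457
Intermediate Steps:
J(X) = -36 + X
Q(s) = -5 - s (Q(s) = -2 + (-3 - s) = -5 - s)
(2452 + Q(-24)) + J(22) = (2452 + (-5 - 1*(-24))) + (-36 + 22) = (2452 + (-5 + 24)) - 14 = (2452 + 19) - 14 = 2471 - 14 = 2457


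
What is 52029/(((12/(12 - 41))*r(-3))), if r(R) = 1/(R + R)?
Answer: 1508841/2 ≈ 7.5442e+5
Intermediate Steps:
r(R) = 1/(2*R)
52029/(((12/(12 - 41))*r(-3))) = 52029/(((12/(12 - 41))*((½)/(-3)))) = 52029/(((12/(-29))*((½)*(-⅓)))) = 52029/((-1/29*12*(-⅙))) = 52029/((-12/29*(-⅙))) = 52029/(2/29) = 52029*(29/2) = 1508841/2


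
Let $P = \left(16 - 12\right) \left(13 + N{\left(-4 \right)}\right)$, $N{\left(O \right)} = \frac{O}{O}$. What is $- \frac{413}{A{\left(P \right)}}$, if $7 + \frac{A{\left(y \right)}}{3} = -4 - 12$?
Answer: $\frac{413}{69} \approx 5.9855$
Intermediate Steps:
$N{\left(O \right)} = 1$
$P = 56$ ($P = \left(16 - 12\right) \left(13 + 1\right) = \left(16 - 12\right) 14 = 4 \cdot 14 = 56$)
$A{\left(y \right)} = -69$ ($A{\left(y \right)} = -21 + 3 \left(-4 - 12\right) = -21 + 3 \left(-16\right) = -21 - 48 = -69$)
$- \frac{413}{A{\left(P \right)}} = - \frac{413}{-69} = \left(-413\right) \left(- \frac{1}{69}\right) = \frac{413}{69}$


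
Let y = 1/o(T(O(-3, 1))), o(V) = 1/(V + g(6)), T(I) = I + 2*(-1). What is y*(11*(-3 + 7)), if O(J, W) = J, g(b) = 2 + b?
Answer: 132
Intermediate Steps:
T(I) = -2 + I (T(I) = I - 2 = -2 + I)
o(V) = 1/(8 + V) (o(V) = 1/(V + (2 + 6)) = 1/(V + 8) = 1/(8 + V))
y = 3 (y = 1/(1/(8 + (-2 - 3))) = 1/(1/(8 - 5)) = 1/(1/3) = 1/(⅓) = 3)
y*(11*(-3 + 7)) = 3*(11*(-3 + 7)) = 3*(11*4) = 3*44 = 132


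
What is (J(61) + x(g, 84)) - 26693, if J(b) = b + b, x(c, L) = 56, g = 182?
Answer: -26515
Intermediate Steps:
J(b) = 2*b
(J(61) + x(g, 84)) - 26693 = (2*61 + 56) - 26693 = (122 + 56) - 26693 = 178 - 26693 = -26515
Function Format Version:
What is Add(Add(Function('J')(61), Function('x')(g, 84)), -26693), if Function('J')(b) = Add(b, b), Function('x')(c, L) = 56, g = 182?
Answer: -26515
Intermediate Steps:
Function('J')(b) = Mul(2, b)
Add(Add(Function('J')(61), Function('x')(g, 84)), -26693) = Add(Add(Mul(2, 61), 56), -26693) = Add(Add(122, 56), -26693) = Add(178, -26693) = -26515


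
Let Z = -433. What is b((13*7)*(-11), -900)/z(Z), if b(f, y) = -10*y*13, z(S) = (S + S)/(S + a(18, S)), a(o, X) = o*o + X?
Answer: 31707000/433 ≈ 73226.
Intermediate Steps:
a(o, X) = X + o**2 (a(o, X) = o**2 + X = X + o**2)
z(S) = 2*S/(324 + 2*S) (z(S) = (S + S)/(S + (S + 18**2)) = (2*S)/(S + (S + 324)) = (2*S)/(S + (324 + S)) = (2*S)/(324 + 2*S) = 2*S/(324 + 2*S))
b(f, y) = -130*y
b((13*7)*(-11), -900)/z(Z) = (-130*(-900))/((-433/(162 - 433))) = 117000/((-433/(-271))) = 117000/((-433*(-1/271))) = 117000/(433/271) = 117000*(271/433) = 31707000/433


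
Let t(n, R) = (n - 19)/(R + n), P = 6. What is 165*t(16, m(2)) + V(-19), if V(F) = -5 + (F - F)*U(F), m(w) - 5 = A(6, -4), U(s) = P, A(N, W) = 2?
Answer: -610/23 ≈ -26.522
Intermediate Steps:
U(s) = 6
m(w) = 7 (m(w) = 5 + 2 = 7)
V(F) = -5 (V(F) = -5 + (F - F)*6 = -5 + 0*6 = -5 + 0 = -5)
t(n, R) = (-19 + n)/(R + n)
165*t(16, m(2)) + V(-19) = 165*((-19 + 16)/(7 + 16)) - 5 = 165*(-3/23) - 5 = -495/23 - 5 = -610/23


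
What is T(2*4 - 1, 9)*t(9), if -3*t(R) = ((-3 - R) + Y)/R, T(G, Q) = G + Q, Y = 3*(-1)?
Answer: 80/9 ≈ 8.8889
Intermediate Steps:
Y = -3
t(R) = -(-6 - R)/(3*R) (t(R) = -((-3 - R) - 3)/(3*R) = -(-6 - R)/(3*R))
T(2*4 - 1, 9)*t(9) = ((2*4 - 1) + 9)*((⅓)*(6 + 9)/9) = ((8 - 1) + 9)*((⅓)*(⅑)*15) = (7 + 9)*(5/9) = 16*(5/9) = 80/9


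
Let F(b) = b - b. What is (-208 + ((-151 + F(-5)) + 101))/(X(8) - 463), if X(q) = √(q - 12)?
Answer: 119454/214373 + 516*I/214373 ≈ 0.55723 + 0.002407*I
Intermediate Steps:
X(q) = √(-12 + q)
F(b) = 0
(-208 + ((-151 + F(-5)) + 101))/(X(8) - 463) = (-208 + ((-151 + 0) + 101))/(√(-12 + 8) - 463) = (-208 + (-151 + 101))/(√(-4) - 463) = (-208 - 50)/(2*I - 463) = -258*(-463 - 2*I)/214373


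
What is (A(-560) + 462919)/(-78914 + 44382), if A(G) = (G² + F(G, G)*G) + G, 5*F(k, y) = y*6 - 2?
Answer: -1152503/34532 ≈ -33.375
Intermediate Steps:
F(k, y) = -⅖ + 6*y/5 (F(k, y) = (y*6 - 2)/5 = (6*y - 2)/5 = (-2 + 6*y)/5 = -⅖ + 6*y/5)
A(G) = G + G² + G*(-⅖ + 6*G/5) (A(G) = (G² + (-⅖ + 6*G/5)*G) + G = (G² + G*(-⅖ + 6*G/5)) + G = G + G² + G*(-⅖ + 6*G/5))
(A(-560) + 462919)/(-78914 + 44382) = ((⅕)*(-560)*(3 + 11*(-560)) + 462919)/(-78914 + 44382) = ((⅕)*(-560)*(3 - 6160) + 462919)/(-34532) = ((⅕)*(-560)*(-6157) + 462919)*(-1/34532) = (689584 + 462919)*(-1/34532) = 1152503*(-1/34532) = -1152503/34532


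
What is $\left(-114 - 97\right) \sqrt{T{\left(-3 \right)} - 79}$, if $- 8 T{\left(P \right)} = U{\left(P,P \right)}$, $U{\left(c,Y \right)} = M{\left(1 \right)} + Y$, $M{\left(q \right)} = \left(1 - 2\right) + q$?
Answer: $- \frac{211 i \sqrt{1258}}{4} \approx - 1871.0 i$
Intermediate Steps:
$M{\left(q \right)} = -1 + q$
$U{\left(c,Y \right)} = Y$ ($U{\left(c,Y \right)} = \left(-1 + 1\right) + Y = 0 + Y = Y$)
$T{\left(P \right)} = - \frac{P}{8}$
$\left(-114 - 97\right) \sqrt{T{\left(-3 \right)} - 79} = \left(-114 - 97\right) \sqrt{\left(- \frac{1}{8}\right) \left(-3\right) - 79} = - 211 \sqrt{\frac{3}{8} - 79} = - 211 \sqrt{- \frac{629}{8}} = - 211 \frac{i \sqrt{1258}}{4} = - \frac{211 i \sqrt{1258}}{4}$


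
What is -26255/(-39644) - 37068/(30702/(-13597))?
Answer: 195901187067/11932844 ≈ 16417.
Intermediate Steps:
-26255/(-39644) - 37068/(30702/(-13597)) = -26255*(-1/39644) - 37068/(30702*(-1/13597)) = 26255/39644 - 37068/(-30702/13597) = 26255/39644 - 37068*(-13597/30702) = 26255/39644 + 84002266/5117 = 195901187067/11932844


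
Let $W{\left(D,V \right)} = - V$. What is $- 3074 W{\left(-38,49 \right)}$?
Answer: $150626$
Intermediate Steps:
$- 3074 W{\left(-38,49 \right)} = - 3074 \left(\left(-1\right) 49\right) = \left(-3074\right) \left(-49\right) = 150626$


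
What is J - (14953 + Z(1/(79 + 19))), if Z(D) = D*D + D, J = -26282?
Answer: -396021039/9604 ≈ -41235.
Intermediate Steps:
Z(D) = D + D**2 (Z(D) = D**2 + D = D + D**2)
J - (14953 + Z(1/(79 + 19))) = -26282 - (14953 + (1 + 1/(79 + 19))/(79 + 19)) = -26282 - (14953 + (1 + 1/98)/98) = -26282 - (14953 + (1/98)*(99/98)) = -26282 - (14953 + 99/9604) = -26282 - 1*143608711/9604 = -26282 - 143608711/9604 = -396021039/9604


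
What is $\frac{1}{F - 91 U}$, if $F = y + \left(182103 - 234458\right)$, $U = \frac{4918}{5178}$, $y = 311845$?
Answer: $\frac{2589}{671595841} \approx 3.855 \cdot 10^{-6}$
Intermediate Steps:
$U = \frac{2459}{2589}$ ($U = 4918 \cdot \frac{1}{5178} = \frac{2459}{2589} \approx 0.94979$)
$F = 259490$ ($F = 311845 + \left(182103 - 234458\right) = 311845 - 52355 = 259490$)
$\frac{1}{F - 91 U} = \frac{1}{259490 - \frac{223769}{2589}} = \frac{1}{\frac{671595841}{2589}} = \frac{2589}{671595841}$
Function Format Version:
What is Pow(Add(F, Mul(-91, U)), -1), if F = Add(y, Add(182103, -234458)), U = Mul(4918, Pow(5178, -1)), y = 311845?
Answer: Rational(2589, 671595841) ≈ 3.8550e-6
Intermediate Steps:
U = Rational(2459, 2589) (U = Mul(4918, Rational(1, 5178)) = Rational(2459, 2589) ≈ 0.94979)
F = 259490 (F = Add(311845, Add(182103, -234458)) = Add(311845, -52355) = 259490)
Pow(Add(F, Mul(-91, U)), -1) = Pow(Add(259490, Mul(-91, Rational(2459, 2589))), -1) = Pow(Add(259490, Rational(-223769, 2589)), -1) = Pow(Rational(671595841, 2589), -1) = Rational(2589, 671595841)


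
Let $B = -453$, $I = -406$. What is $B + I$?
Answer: $-859$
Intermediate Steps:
$B + I = -453 - 406 = -859$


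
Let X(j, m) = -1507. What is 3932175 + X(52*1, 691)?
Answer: 3930668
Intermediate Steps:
3932175 + X(52*1, 691) = 3932175 - 1507 = 3930668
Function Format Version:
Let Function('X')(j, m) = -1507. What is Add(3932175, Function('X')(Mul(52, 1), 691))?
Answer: 3930668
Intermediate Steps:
Add(3932175, Function('X')(Mul(52, 1), 691)) = Add(3932175, -1507) = 3930668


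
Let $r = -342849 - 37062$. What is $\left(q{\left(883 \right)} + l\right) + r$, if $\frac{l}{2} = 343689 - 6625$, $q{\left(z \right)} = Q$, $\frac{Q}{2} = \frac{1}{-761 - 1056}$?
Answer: $\frac{534592287}{1817} \approx 2.9422 \cdot 10^{5}$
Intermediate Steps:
$r = -379911$ ($r = -342849 - 37062 = -379911$)
$Q = - \frac{2}{1817}$ ($Q = \frac{2}{-761 - 1056} = \frac{2}{-1817} = 2 \left(- \frac{1}{1817}\right) = - \frac{2}{1817} \approx -0.0011007$)
$q{\left(z \right)} = - \frac{2}{1817}$
$l = 674128$ ($l = 2 \left(343689 - 6625\right) = 2 \cdot 337064 = 674128$)
$\left(q{\left(883 \right)} + l\right) + r = \left(- \frac{2}{1817} + 674128\right) - 379911 = \frac{1224890574}{1817} - 379911 = \frac{534592287}{1817}$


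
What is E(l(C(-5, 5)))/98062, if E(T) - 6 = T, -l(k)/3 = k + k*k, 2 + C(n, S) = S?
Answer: -15/49031 ≈ -0.00030593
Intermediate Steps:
C(n, S) = -2 + S
l(k) = -3*k - 3*k² (l(k) = -3*(k + k*k) = -3*(k + k²) = -3*k - 3*k²)
E(T) = 6 + T
E(l(C(-5, 5)))/98062 = (6 - 3*(-2 + 5)*(1 + (-2 + 5)))/98062 = (6 - 3*3*(1 + 3))*(1/98062) = (6 - 3*3*4)*(1/98062) = (6 - 36)*(1/98062) = -30*1/98062 = -15/49031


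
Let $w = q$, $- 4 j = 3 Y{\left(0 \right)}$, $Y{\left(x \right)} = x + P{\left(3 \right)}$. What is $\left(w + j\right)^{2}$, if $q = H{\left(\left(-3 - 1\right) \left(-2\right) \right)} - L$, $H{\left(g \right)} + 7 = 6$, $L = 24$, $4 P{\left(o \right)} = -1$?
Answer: $\frac{157609}{256} \approx 615.66$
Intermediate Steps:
$P{\left(o \right)} = - \frac{1}{4}$ ($P{\left(o \right)} = \frac{1}{4} \left(-1\right) = - \frac{1}{4}$)
$Y{\left(x \right)} = - \frac{1}{4} + x$ ($Y{\left(x \right)} = x - \frac{1}{4} = - \frac{1}{4} + x$)
$H{\left(g \right)} = -1$ ($H{\left(g \right)} = -7 + 6 = -1$)
$q = -25$ ($q = -1 - 24 = -25$)
$j = \frac{3}{16}$ ($j = - \frac{3 \left(- \frac{1}{4} + 0\right)}{4} = - \frac{3 \left(- \frac{1}{4}\right)}{4} = \left(- \frac{1}{4}\right) \left(- \frac{3}{4}\right) = \frac{3}{16} \approx 0.1875$)
$w = -25$
$\left(w + j\right)^{2} = \left(-25 + \frac{3}{16}\right)^{2} = \left(- \frac{397}{16}\right)^{2} = \frac{157609}{256}$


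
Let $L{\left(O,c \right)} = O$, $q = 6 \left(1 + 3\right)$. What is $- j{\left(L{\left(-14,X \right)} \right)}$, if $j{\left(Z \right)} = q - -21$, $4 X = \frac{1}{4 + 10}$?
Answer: $-45$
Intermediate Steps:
$q = 24$ ($q = 6 \cdot 4 = 24$)
$X = \frac{1}{56}$ ($X = \frac{1}{4 \left(4 + 10\right)} = \frac{1}{4 \cdot 14} = \frac{1}{4} \cdot \frac{1}{14} = \frac{1}{56} \approx 0.017857$)
$j{\left(Z \right)} = 45$ ($j{\left(Z \right)} = 24 - -21 = 24 + 21 = 45$)
$- j{\left(L{\left(-14,X \right)} \right)} = \left(-1\right) 45 = -45$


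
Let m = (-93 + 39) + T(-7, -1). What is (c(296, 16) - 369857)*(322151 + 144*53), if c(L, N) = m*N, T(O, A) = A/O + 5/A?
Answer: -855981786753/7 ≈ -1.2228e+11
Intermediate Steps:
T(O, A) = 5/A + A/O
m = -412/7 (m = (-93 + 39) + (5/(-1) - 1/(-7)) = -54 + (5*(-1) - 1*(-⅐)) = -54 + (-5 + ⅐) = -54 - 34/7 = -412/7 ≈ -58.857)
c(L, N) = -412*N/7
(c(296, 16) - 369857)*(322151 + 144*53) = (-412/7*16 - 369857)*(322151 + 144*53) = (-6592/7 - 369857)*(322151 + 7632) = -2595591/7*329783 = -855981786753/7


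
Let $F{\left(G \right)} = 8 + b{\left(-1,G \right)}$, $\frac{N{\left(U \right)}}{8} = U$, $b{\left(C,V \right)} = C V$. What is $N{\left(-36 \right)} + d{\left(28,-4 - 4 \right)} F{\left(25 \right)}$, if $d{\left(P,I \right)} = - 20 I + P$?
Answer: $-3484$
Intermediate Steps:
$N{\left(U \right)} = 8 U$
$F{\left(G \right)} = 8 - G$
$d{\left(P,I \right)} = P - 20 I$
$N{\left(-36 \right)} + d{\left(28,-4 - 4 \right)} F{\left(25 \right)} = 8 \left(-36\right) + \left(28 - 20 \left(-4 - 4\right)\right) \left(8 - 25\right) = -288 + \left(28 - -160\right) \left(8 - 25\right) = -288 + \left(28 + 160\right) \left(-17\right) = -288 + 188 \left(-17\right) = -288 - 3196 = -3484$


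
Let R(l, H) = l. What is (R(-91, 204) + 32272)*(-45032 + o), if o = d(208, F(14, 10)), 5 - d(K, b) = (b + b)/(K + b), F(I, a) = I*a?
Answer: -42022153613/29 ≈ -1.4490e+9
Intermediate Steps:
d(K, b) = 5 - 2*b/(K + b) (d(K, b) = 5 - (b + b)/(K + b) = 5 - 2*b/(K + b))
o = 365/87 (o = (3*(14*10) + 5*208)/(208 + 14*10) = (3*140 + 1040)/(208 + 140) = (420 + 1040)/348 = (1/348)*1460 = 365/87 ≈ 4.1954)
(R(-91, 204) + 32272)*(-45032 + o) = (-91 + 32272)*(-45032 + 365/87) = 32181*(-3917419/87) = -42022153613/29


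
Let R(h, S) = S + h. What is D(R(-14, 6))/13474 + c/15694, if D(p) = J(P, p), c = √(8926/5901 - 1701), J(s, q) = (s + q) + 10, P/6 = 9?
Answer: 28/6737 + 5*I*√2367168447/92610294 ≈ 0.0041561 + 0.0026268*I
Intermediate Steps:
P = 54 (P = 6*9 = 54)
J(s, q) = 10 + q + s (J(s, q) = (q + s) + 10 = 10 + q + s)
c = 5*I*√2367168447/5901 (c = √(8926*(1/5901) - 1701) = √(8926/5901 - 1701) = √(-10028675/5901) = 5*I*√2367168447/5901 ≈ 41.225*I)
D(p) = 64 + p (D(p) = 10 + p + 54 = 64 + p)
D(R(-14, 6))/13474 + c/15694 = (64 + (6 - 14))/13474 + (5*I*√2367168447/5901)/15694 = (64 - 8)*(1/13474) + (5*I*√2367168447/5901)*(1/15694) = 56*(1/13474) + 5*I*√2367168447/92610294 = 28/6737 + 5*I*√2367168447/92610294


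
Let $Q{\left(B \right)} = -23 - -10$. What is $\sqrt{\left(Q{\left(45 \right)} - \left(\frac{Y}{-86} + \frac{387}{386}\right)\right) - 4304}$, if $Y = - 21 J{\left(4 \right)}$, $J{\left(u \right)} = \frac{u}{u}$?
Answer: $\frac{7 i \sqrt{6069639630}}{8299} \approx 65.713 i$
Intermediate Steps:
$J{\left(u \right)} = 1$
$Q{\left(B \right)} = -13$ ($Q{\left(B \right)} = -23 + 10 = -13$)
$Y = -21$ ($Y = \left(-21\right) 1 = -21$)
$\sqrt{\left(Q{\left(45 \right)} - \left(\frac{Y}{-86} + \frac{387}{386}\right)\right) - 4304} = \sqrt{\left(-13 - \left(- \frac{21}{-86} + \frac{387}{386}\right)\right) - 4304} = \sqrt{\left(-13 - \left(\left(-21\right) \left(- \frac{1}{86}\right) + 387 \cdot \frac{1}{386}\right)\right) - 4304} = \sqrt{\left(-13 - \left(\frac{21}{86} + \frac{387}{386}\right)\right) - 4304} = \sqrt{\left(-13 - \frac{10347}{8299}\right) - 4304} = \sqrt{- \frac{118234}{8299} - 4304} = \sqrt{- \frac{35837130}{8299}} = \frac{7 i \sqrt{6069639630}}{8299}$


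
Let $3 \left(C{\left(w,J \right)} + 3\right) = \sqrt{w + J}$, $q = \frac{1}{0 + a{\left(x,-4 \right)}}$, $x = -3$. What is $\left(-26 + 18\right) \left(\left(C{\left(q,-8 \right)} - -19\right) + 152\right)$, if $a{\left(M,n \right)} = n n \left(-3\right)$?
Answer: $-1344 - \frac{2 i \sqrt{1155}}{9} \approx -1344.0 - 7.5523 i$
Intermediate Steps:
$a{\left(M,n \right)} = - 3 n^{2}$ ($a{\left(M,n \right)} = n^{2} \left(-3\right) = - 3 n^{2}$)
$q = - \frac{1}{48}$ ($q = \frac{1}{0 - 3 \left(-4\right)^{2}} = \frac{1}{0 - 48} = \frac{1}{-48} = - \frac{1}{48} \approx -0.020833$)
$C{\left(w,J \right)} = -3 + \frac{\sqrt{J + w}}{3}$ ($C{\left(w,J \right)} = -3 + \frac{\sqrt{w + J}}{3} = -3 + \frac{\sqrt{J + w}}{3}$)
$\left(-26 + 18\right) \left(\left(C{\left(q,-8 \right)} - -19\right) + 152\right) = \left(-26 + 18\right) \left(\left(\left(-3 + \frac{\sqrt{-8 - \frac{1}{48}}}{3}\right) - -19\right) + 152\right) = - 8 \left(\left(\left(-3 + \frac{\sqrt{- \frac{385}{48}}}{3}\right) + 19\right) + 152\right) = - 8 \left(\left(\left(-3 + \frac{\frac{1}{12} i \sqrt{1155}}{3}\right) + 19\right) + 152\right) = - 8 \left(\left(\left(-3 + \frac{i \sqrt{1155}}{36}\right) + 19\right) + 152\right) = - 8 \left(\left(16 + \frac{i \sqrt{1155}}{36}\right) + 152\right) = - 8 \left(168 + \frac{i \sqrt{1155}}{36}\right) = -1344 - \frac{2 i \sqrt{1155}}{9}$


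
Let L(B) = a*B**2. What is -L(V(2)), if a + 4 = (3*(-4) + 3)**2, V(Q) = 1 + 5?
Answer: -2772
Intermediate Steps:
V(Q) = 6
a = 77 (a = -4 + (3*(-4) + 3)**2 = -4 + (-12 + 3)**2 = -4 + (-9)**2 = -4 + 81 = 77)
L(B) = 77*B**2
-L(V(2)) = -77*6**2 = -77*36 = -1*2772 = -2772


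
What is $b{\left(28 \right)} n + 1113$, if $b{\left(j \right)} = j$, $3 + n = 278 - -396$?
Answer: $19901$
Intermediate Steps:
$n = 671$ ($n = -3 + \left(278 - -396\right) = -3 + \left(278 + 396\right) = -3 + 674 = 671$)
$b{\left(28 \right)} n + 1113 = 28 \cdot 671 + 1113 = 18788 + 1113 = 19901$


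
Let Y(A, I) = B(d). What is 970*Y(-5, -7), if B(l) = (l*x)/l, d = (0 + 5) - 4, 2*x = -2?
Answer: -970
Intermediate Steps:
x = -1 (x = (½)*(-2) = -1)
d = 1 (d = 5 - 4 = 1)
B(l) = -1 (B(l) = (l*(-1))/l = (-l)/l = -1)
Y(A, I) = -1
970*Y(-5, -7) = 970*(-1) = -970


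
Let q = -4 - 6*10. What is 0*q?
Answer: 0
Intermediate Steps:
q = -64 (q = -4 - 60 = -64)
0*q = 0*(-64) = 0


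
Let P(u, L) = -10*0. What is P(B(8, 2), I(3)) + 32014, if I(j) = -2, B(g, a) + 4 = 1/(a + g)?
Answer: 32014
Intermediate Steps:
B(g, a) = -4 + 1/(a + g)
P(u, L) = 0
P(B(8, 2), I(3)) + 32014 = 0 + 32014 = 32014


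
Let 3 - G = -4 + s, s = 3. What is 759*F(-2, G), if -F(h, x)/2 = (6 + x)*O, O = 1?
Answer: -15180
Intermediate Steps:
G = 4 (G = 3 - (-4 + 3) = 3 - 1*(-1) = 3 + 1 = 4)
F(h, x) = -12 - 2*x (F(h, x) = -2*(6 + x) = -12 - 2*x)
759*F(-2, G) = 759*(-12 - 2*4) = 759*(-12 - 8) = 759*(-20) = -15180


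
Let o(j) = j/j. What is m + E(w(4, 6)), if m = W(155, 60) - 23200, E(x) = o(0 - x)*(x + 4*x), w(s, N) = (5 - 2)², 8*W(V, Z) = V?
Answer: -185085/8 ≈ -23136.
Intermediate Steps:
W(V, Z) = V/8
o(j) = 1
w(s, N) = 9 (w(s, N) = 3² = 9)
E(x) = 5*x (E(x) = 1*(x + 4*x) = 1*(5*x) = 5*x)
m = -185445/8 (m = (⅛)*155 - 23200 = 155/8 - 23200 = -185445/8 ≈ -23181.)
m + E(w(4, 6)) = -185445/8 + 5*9 = -185445/8 + 45 = -185085/8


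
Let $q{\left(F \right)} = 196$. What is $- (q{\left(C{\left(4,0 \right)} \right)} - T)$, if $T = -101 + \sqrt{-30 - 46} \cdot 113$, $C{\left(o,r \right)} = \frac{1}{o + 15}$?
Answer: $-297 + 226 i \sqrt{19} \approx -297.0 + 985.11 i$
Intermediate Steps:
$C{\left(o,r \right)} = \frac{1}{15 + o}$
$T = -101 + 226 i \sqrt{19}$ ($T = -101 + \sqrt{-76} \cdot 113 = -101 + 2 i \sqrt{19} \cdot 113 = -101 + 226 i \sqrt{19} \approx -101.0 + 985.11 i$)
$- (q{\left(C{\left(4,0 \right)} \right)} - T) = - (196 - \left(-101 + 226 i \sqrt{19}\right)) = - (196 + \left(101 - 226 i \sqrt{19}\right)) = - (297 - 226 i \sqrt{19}) = -297 + 226 i \sqrt{19}$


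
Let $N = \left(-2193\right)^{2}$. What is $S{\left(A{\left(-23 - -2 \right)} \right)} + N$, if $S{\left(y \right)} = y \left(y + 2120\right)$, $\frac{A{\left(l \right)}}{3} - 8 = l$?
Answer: $4728090$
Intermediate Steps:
$A{\left(l \right)} = 24 + 3 l$
$N = 4809249$
$S{\left(y \right)} = y \left(2120 + y\right)$
$S{\left(A{\left(-23 - -2 \right)} \right)} + N = \left(24 + 3 \left(-23 - -2\right)\right) \left(2120 + \left(24 + 3 \left(-23 - -2\right)\right)\right) + 4809249 = \left(24 + 3 \left(-23 + 2\right)\right) \left(2120 + \left(24 + 3 \left(-23 + 2\right)\right)\right) + 4809249 = \left(24 + 3 \left(-21\right)\right) \left(2120 + \left(24 + 3 \left(-21\right)\right)\right) + 4809249 = \left(24 - 63\right) \left(2120 + \left(24 - 63\right)\right) + 4809249 = - 39 \left(2120 - 39\right) + 4809249 = \left(-39\right) 2081 + 4809249 = -81159 + 4809249 = 4728090$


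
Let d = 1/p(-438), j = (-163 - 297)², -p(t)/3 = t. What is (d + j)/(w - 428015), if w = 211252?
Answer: -278042401/284826582 ≈ -0.97618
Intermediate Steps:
p(t) = -3*t
j = 211600 (j = (-460)² = 211600)
d = 1/1314 (d = 1/(-3*(-438)) = 1/1314 ≈ 0.00076103)
(d + j)/(w - 428015) = (1/1314 + 211600)/(211252 - 428015) = (278042401/1314)/(-216763) = (278042401/1314)*(-1/216763) = -278042401/284826582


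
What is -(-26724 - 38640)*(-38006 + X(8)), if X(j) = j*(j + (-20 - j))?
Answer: -2494682424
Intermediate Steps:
X(j) = -20*j (X(j) = j*(-20) = -20*j)
-(-26724 - 38640)*(-38006 + X(8)) = -(-26724 - 38640)*(-38006 - 20*8) = -(-65364)*(-38006 - 160) = -(-65364)*(-38166) = -1*2494682424 = -2494682424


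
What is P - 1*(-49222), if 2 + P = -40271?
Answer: 8949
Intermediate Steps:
P = -40273 (P = -2 - 40271 = -40273)
P - 1*(-49222) = -40273 - 1*(-49222) = -40273 + 49222 = 8949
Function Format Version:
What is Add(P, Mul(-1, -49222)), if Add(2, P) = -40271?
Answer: 8949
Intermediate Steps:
P = -40273 (P = Add(-2, -40271) = -40273)
Add(P, Mul(-1, -49222)) = Add(-40273, Mul(-1, -49222)) = Add(-40273, 49222) = 8949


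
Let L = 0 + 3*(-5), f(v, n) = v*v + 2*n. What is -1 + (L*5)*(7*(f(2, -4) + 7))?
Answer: -1576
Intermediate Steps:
f(v, n) = v**2 + 2*n
L = -15 (L = 0 - 15 = -15)
-1 + (L*5)*(7*(f(2, -4) + 7)) = -1 + (-15*5)*(7*((2**2 + 2*(-4)) + 7)) = -1 - 525*((4 - 8) + 7) = -1 - 525*(-4 + 7) = -1 - 525*3 = -1 - 75*21 = -1 - 1575 = -1576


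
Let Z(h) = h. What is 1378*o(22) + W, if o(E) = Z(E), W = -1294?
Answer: 29022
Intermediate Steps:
o(E) = E
1378*o(22) + W = 1378*22 - 1294 = 30316 - 1294 = 29022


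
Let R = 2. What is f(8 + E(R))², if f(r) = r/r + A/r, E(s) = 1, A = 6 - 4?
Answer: 121/81 ≈ 1.4938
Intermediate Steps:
A = 2
f(r) = 1 + 2/r (f(r) = r/r + 2/r = 1 + 2/r)
f(8 + E(R))² = ((2 + (8 + 1))/(8 + 1))² = ((2 + 9)/9)² = ((⅑)*11)² = (11/9)² = 121/81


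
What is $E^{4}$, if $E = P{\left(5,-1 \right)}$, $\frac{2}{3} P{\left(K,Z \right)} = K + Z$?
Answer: $1296$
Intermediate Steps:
$P{\left(K,Z \right)} = \frac{3 K}{2} + \frac{3 Z}{2}$ ($P{\left(K,Z \right)} = \frac{3 \left(K + Z\right)}{2} = \frac{3 K}{2} + \frac{3 Z}{2}$)
$E = 6$ ($E = \frac{3}{2} \cdot 5 + \frac{3}{2} \left(-1\right) = \frac{15}{2} - \frac{3}{2} = 6$)
$E^{4} = 6^{4} = 1296$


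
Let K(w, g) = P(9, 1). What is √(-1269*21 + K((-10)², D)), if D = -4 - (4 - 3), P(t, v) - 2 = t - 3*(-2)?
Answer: 2*I*√6658 ≈ 163.19*I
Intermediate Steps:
P(t, v) = 8 + t (P(t, v) = 2 + (t - 3*(-2)) = 2 + (t + 6) = 2 + (6 + t) = 8 + t)
D = -5 (D = -4 - 1 = -5)
K(w, g) = 17 (K(w, g) = 8 + 9 = 17)
√(-1269*21 + K((-10)², D)) = √(-1269*21 + 17) = √(-26649 + 17) = √(-26632) = 2*I*√6658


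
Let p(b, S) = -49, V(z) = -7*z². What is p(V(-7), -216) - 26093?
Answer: -26142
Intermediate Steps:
p(V(-7), -216) - 26093 = -49 - 26093 = -26142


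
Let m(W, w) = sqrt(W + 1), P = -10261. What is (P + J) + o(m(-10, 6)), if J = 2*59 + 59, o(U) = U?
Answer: -10084 + 3*I ≈ -10084.0 + 3.0*I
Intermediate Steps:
m(W, w) = sqrt(1 + W)
J = 177 (J = 118 + 59 = 177)
(P + J) + o(m(-10, 6)) = (-10261 + 177) + sqrt(1 - 10) = -10084 + sqrt(-9) = -10084 + 3*I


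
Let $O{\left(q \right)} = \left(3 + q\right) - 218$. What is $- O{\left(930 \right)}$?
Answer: $-715$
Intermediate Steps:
$O{\left(q \right)} = -215 + q$
$- O{\left(930 \right)} = - (-215 + 930) = \left(-1\right) 715 = -715$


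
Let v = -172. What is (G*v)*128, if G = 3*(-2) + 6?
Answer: 0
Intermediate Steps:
G = 0 (G = -6 + 6 = 0)
(G*v)*128 = (0*(-172))*128 = 0*128 = 0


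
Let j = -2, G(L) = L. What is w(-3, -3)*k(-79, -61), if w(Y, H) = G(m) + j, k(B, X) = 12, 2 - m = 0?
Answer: 0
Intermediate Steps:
m = 2 (m = 2 - 1*0 = 2 + 0 = 2)
w(Y, H) = 0 (w(Y, H) = 2 - 2 = 0)
w(-3, -3)*k(-79, -61) = 0*12 = 0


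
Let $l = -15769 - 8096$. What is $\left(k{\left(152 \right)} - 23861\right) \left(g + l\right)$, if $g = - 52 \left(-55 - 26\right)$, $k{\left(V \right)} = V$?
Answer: $465952977$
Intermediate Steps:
$l = -23865$ ($l = -15769 - 8096 = -23865$)
$g = 4212$ ($g = \left(-52\right) \left(-81\right) = 4212$)
$\left(k{\left(152 \right)} - 23861\right) \left(g + l\right) = \left(152 - 23861\right) \left(4212 - 23865\right) = \left(-23709\right) \left(-19653\right) = 465952977$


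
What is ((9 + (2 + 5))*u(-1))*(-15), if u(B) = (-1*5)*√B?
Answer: 1200*I ≈ 1200.0*I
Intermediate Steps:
u(B) = -5*√B
((9 + (2 + 5))*u(-1))*(-15) = ((9 + (2 + 5))*(-5*I))*(-15) = ((9 + 7)*(-5*I))*(-15) = (16*(-5*I))*(-15) = -80*I*(-15) = 1200*I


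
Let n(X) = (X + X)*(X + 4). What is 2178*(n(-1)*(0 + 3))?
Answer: -39204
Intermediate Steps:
n(X) = 2*X*(4 + X) (n(X) = (2*X)*(4 + X) = 2*X*(4 + X))
2178*(n(-1)*(0 + 3)) = 2178*((2*(-1)*(4 - 1))*(0 + 3)) = 2178*((2*(-1)*3)*3) = 2178*(-6*3) = 2178*(-18) = -39204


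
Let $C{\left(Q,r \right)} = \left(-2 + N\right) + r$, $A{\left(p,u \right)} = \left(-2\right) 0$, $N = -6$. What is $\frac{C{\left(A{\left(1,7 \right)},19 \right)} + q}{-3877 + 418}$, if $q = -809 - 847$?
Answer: $\frac{1645}{3459} \approx 0.47557$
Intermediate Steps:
$A{\left(p,u \right)} = 0$
$C{\left(Q,r \right)} = -8 + r$ ($C{\left(Q,r \right)} = \left(-2 - 6\right) + r = -8 + r$)
$q = -1656$ ($q = -809 - 847 = -1656$)
$\frac{C{\left(A{\left(1,7 \right)},19 \right)} + q}{-3877 + 418} = \frac{\left(-8 + 19\right) - 1656}{-3877 + 418} = \frac{11 - 1656}{-3459} = \left(-1645\right) \left(- \frac{1}{3459}\right) = \frac{1645}{3459}$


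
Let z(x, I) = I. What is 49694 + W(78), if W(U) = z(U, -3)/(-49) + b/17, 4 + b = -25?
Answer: 41393732/833 ≈ 49692.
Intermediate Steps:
b = -29 (b = -4 - 25 = -29)
W(U) = -1370/833 (W(U) = -3/(-49) - 29/17 = -3*(-1/49) - 29*1/17 = 3/49 - 29/17 = -1370/833)
49694 + W(78) = 49694 - 1370/833 = 41393732/833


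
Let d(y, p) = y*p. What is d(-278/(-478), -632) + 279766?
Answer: 66776226/239 ≈ 2.7940e+5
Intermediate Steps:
d(y, p) = p*y
d(-278/(-478), -632) + 279766 = -(-175696)/(-478) + 279766 = -(-175696)*(-1)/478 + 279766 = -632*139/239 + 279766 = -87848/239 + 279766 = 66776226/239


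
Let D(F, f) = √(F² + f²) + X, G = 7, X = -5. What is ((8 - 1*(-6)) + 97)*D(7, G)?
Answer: -555 + 777*√2 ≈ 543.84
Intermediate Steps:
D(F, f) = -5 + √(F² + f²) (D(F, f) = √(F² + f²) - 5 = -5 + √(F² + f²))
((8 - 1*(-6)) + 97)*D(7, G) = ((8 - 1*(-6)) + 97)*(-5 + √(7² + 7²)) = ((8 + 6) + 97)*(-5 + √(49 + 49)) = (14 + 97)*(-5 + √98) = 111*(-5 + 7*√2) = -555 + 777*√2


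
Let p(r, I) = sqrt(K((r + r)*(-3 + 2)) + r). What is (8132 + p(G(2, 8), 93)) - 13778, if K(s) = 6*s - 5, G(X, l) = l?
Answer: -5646 + I*sqrt(93) ≈ -5646.0 + 9.6436*I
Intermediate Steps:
K(s) = -5 + 6*s
p(r, I) = sqrt(-5 - 11*r) (p(r, I) = sqrt((-5 + 6*((r + r)*(-3 + 2))) + r) = sqrt((-5 + 6*((2*r)*(-1))) + r) = sqrt((-5 + 6*(-2*r)) + r) = sqrt((-5 - 12*r) + r) = sqrt(-5 - 11*r))
(8132 + p(G(2, 8), 93)) - 13778 = (8132 + sqrt(-5 - 11*8)) - 13778 = (8132 + sqrt(-5 - 88)) - 13778 = (8132 + sqrt(-93)) - 13778 = (8132 + I*sqrt(93)) - 13778 = -5646 + I*sqrt(93)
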